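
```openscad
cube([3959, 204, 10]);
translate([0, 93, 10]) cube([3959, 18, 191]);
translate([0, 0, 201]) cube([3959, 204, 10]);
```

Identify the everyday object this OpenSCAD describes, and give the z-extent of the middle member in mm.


An I-beam. The web height is 191 mm.

Two wide flanges with a thin centred web — an I-beam. Overall 211 mm minus two 10 mm flanges gives a web of 211 − 2·10 = 191 mm.


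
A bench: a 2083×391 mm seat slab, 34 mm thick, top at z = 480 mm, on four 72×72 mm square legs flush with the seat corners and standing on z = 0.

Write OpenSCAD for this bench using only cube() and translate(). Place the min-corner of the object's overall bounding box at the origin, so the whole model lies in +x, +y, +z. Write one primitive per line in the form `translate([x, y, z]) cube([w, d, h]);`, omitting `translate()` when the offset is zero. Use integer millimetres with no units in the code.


// leg_h = 480 − 34 = 446
translate([0, 0, 446]) cube([2083, 391, 34]);
cube([72, 72, 446]);
translate([0, 319, 0]) cube([72, 72, 446]);
translate([2011, 0, 0]) cube([72, 72, 446]);
translate([2011, 319, 0]) cube([72, 72, 446]);


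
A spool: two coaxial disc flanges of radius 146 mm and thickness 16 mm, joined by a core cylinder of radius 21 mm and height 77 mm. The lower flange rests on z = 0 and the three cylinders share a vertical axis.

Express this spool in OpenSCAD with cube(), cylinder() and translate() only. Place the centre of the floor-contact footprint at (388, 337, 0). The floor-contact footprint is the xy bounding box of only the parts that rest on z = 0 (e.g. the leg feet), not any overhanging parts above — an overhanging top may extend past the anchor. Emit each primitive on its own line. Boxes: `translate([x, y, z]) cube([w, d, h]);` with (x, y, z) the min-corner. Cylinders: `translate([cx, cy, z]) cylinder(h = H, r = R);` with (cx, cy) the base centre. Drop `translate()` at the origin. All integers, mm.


translate([388, 337, 0]) cylinder(h = 16, r = 146);
translate([388, 337, 16]) cylinder(h = 77, r = 21);
translate([388, 337, 93]) cylinder(h = 16, r = 146);


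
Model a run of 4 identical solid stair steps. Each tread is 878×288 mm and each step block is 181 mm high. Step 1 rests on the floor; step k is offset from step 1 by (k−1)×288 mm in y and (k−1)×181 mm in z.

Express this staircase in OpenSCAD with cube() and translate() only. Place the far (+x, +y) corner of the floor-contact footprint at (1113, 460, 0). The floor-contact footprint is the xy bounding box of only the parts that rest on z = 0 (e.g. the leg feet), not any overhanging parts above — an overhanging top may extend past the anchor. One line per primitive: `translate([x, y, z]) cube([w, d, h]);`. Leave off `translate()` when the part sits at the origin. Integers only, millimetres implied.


translate([235, 172, 0]) cube([878, 288, 181]);
translate([235, 460, 181]) cube([878, 288, 181]);
translate([235, 748, 362]) cube([878, 288, 181]);
translate([235, 1036, 543]) cube([878, 288, 181]);


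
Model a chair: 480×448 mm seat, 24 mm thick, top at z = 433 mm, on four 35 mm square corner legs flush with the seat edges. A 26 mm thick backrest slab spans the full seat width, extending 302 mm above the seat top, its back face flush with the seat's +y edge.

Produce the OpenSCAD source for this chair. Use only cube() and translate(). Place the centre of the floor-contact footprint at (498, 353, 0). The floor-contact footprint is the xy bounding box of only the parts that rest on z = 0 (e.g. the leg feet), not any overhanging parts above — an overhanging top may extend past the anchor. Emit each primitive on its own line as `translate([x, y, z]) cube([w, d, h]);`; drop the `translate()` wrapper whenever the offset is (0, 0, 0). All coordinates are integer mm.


translate([258, 129, 409]) cube([480, 448, 24]);
translate([258, 129, 0]) cube([35, 35, 409]);
translate([703, 129, 0]) cube([35, 35, 409]);
translate([258, 542, 0]) cube([35, 35, 409]);
translate([703, 542, 0]) cube([35, 35, 409]);
translate([258, 551, 433]) cube([480, 26, 302]);


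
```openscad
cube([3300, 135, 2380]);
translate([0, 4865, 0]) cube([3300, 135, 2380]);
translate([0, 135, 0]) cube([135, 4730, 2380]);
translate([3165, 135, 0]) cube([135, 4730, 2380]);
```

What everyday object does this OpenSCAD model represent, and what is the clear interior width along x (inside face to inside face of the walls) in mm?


A house (or room) frame. The interior width is 3030 mm.

Four 2380 mm walls enclosing a rectangle with no floor or roof — a room or house frame. Outside width is 3300 mm and wall thickness is 135 mm, so the interior width is 3300 − 2 × 135 = 3030 mm.


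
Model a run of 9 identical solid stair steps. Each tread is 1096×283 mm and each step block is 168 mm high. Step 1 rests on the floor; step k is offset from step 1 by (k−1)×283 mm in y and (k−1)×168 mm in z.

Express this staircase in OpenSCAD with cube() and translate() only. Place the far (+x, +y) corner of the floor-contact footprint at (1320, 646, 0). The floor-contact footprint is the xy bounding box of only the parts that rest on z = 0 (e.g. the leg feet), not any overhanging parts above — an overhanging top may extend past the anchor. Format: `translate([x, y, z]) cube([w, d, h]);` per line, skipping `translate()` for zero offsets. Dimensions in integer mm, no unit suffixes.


translate([224, 363, 0]) cube([1096, 283, 168]);
translate([224, 646, 168]) cube([1096, 283, 168]);
translate([224, 929, 336]) cube([1096, 283, 168]);
translate([224, 1212, 504]) cube([1096, 283, 168]);
translate([224, 1495, 672]) cube([1096, 283, 168]);
translate([224, 1778, 840]) cube([1096, 283, 168]);
translate([224, 2061, 1008]) cube([1096, 283, 168]);
translate([224, 2344, 1176]) cube([1096, 283, 168]);
translate([224, 2627, 1344]) cube([1096, 283, 168]);


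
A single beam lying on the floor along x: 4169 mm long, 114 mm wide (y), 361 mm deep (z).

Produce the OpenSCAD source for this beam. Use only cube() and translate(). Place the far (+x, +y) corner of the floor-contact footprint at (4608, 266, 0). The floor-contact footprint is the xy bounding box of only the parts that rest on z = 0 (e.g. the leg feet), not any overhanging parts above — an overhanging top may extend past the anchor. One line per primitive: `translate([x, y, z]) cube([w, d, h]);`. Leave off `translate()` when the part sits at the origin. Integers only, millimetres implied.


translate([439, 152, 0]) cube([4169, 114, 361]);


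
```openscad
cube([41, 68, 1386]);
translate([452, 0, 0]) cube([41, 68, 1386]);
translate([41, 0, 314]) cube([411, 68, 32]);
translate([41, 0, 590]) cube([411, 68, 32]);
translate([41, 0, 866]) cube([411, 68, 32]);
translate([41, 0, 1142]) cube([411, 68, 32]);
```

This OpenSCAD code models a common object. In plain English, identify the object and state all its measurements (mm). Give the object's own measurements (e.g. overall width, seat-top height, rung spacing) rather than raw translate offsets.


A straight ladder. Two 41×68 mm vertical rails, 1386 mm tall, stand 493 mm apart (outside-to-outside) with their front faces coplanar on the −y side. 4 rungs, each 68 mm deep and 32 mm tall, span between the inner faces of the rails, front faces flush with the rails. The lowest rung's underside is at z = 314 mm and rungs are spaced 276 mm apart (underside to underside).


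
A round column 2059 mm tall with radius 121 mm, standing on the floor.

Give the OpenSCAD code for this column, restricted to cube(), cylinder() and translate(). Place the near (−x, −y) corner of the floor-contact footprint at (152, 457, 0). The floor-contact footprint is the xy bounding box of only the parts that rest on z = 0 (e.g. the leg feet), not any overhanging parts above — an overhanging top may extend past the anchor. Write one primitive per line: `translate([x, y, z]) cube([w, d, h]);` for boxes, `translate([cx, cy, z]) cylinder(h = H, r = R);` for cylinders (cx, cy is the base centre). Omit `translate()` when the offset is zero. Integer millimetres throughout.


translate([273, 578, 0]) cylinder(h = 2059, r = 121);


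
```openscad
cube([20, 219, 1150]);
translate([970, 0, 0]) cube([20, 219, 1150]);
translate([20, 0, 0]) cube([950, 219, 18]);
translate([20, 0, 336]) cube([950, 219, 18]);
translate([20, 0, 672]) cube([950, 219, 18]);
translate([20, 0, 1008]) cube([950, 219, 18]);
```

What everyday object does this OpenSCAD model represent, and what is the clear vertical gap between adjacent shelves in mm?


A bookshelf. The clear shelf gap is 318 mm.

Two tall side panels with 4 horizontal boards between them — a bookshelf. The first two shelf undersides are at z = 0 and z = 336; with shelf thickness 18, the clear gap is 336 − 0 − 18 = 318 mm.


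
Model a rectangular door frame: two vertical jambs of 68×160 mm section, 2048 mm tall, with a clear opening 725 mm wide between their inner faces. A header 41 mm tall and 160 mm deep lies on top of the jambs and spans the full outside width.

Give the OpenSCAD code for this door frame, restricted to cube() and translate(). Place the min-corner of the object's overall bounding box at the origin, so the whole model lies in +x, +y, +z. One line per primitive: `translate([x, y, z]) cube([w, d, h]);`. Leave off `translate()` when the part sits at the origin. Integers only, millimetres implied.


cube([68, 160, 2048]);
translate([793, 0, 0]) cube([68, 160, 2048]);
translate([0, 0, 2048]) cube([861, 160, 41]);


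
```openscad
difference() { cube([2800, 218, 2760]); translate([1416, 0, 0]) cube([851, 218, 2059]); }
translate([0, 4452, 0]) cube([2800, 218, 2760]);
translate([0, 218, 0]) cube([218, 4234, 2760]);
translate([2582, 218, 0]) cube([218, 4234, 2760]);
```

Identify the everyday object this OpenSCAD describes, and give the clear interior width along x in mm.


A single room. The interior width is 2364 mm.

Four walls enclosing a rectangle with a door in the front wall — a room. Outside width 2800 minus two 218 mm walls gives 2364 mm.


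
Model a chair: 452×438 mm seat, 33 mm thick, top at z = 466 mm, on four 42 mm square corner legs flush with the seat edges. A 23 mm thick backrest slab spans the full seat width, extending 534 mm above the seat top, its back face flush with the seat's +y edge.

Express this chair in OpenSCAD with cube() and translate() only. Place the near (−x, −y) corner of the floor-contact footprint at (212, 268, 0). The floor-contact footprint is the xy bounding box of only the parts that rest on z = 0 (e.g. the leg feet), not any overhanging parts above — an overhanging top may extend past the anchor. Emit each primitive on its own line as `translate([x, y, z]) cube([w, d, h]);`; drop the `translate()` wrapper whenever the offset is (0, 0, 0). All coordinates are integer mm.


// leg_h = 466 - 33 = 433
translate([212, 268, 433]) cube([452, 438, 33]);
translate([212, 268, 0]) cube([42, 42, 433]);
translate([622, 268, 0]) cube([42, 42, 433]);
translate([212, 664, 0]) cube([42, 42, 433]);
translate([622, 664, 0]) cube([42, 42, 433]);
translate([212, 683, 466]) cube([452, 23, 534]);


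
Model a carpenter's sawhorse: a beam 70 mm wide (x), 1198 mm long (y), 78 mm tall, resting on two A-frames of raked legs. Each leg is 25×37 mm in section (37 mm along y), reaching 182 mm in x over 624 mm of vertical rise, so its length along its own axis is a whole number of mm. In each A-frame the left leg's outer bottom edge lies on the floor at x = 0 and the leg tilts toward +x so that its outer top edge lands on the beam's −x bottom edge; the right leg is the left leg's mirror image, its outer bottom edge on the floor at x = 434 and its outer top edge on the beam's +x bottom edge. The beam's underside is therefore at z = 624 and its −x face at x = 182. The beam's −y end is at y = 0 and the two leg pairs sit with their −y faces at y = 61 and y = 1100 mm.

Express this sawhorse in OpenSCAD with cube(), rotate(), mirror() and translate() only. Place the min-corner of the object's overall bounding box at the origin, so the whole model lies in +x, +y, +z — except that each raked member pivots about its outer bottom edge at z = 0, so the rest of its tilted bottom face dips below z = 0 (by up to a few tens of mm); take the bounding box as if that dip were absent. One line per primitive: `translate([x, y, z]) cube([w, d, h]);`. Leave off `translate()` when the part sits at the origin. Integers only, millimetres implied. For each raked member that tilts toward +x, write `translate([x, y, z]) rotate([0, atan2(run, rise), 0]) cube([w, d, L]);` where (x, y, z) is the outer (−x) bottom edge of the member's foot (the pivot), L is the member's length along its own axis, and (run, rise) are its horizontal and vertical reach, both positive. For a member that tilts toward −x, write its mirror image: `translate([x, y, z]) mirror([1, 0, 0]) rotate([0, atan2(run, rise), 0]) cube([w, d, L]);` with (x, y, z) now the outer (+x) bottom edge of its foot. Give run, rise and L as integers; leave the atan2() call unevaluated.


// leg length = √(182² + 624²) = 650
// right-leg outer foot x = 2·182 + 70 = 434
// beam min-corner = (182, 0, 624)
translate([182, 0, 624]) cube([70, 1198, 78]);
translate([0, 61, 0]) rotate([0, atan2(182, 624), 0]) cube([25, 37, 650]);
translate([434, 61, 0]) mirror([1, 0, 0]) rotate([0, atan2(182, 624), 0]) cube([25, 37, 650]);
translate([0, 1100, 0]) rotate([0, atan2(182, 624), 0]) cube([25, 37, 650]);
translate([434, 1100, 0]) mirror([1, 0, 0]) rotate([0, atan2(182, 624), 0]) cube([25, 37, 650]);


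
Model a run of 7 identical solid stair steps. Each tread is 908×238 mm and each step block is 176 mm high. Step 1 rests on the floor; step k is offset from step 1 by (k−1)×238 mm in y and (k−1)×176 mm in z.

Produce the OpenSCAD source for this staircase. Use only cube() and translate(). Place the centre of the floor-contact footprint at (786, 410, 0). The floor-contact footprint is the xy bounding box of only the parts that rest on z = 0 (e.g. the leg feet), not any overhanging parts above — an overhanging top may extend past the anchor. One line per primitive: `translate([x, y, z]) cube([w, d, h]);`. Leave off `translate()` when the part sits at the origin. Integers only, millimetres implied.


translate([332, 291, 0]) cube([908, 238, 176]);
translate([332, 529, 176]) cube([908, 238, 176]);
translate([332, 767, 352]) cube([908, 238, 176]);
translate([332, 1005, 528]) cube([908, 238, 176]);
translate([332, 1243, 704]) cube([908, 238, 176]);
translate([332, 1481, 880]) cube([908, 238, 176]);
translate([332, 1719, 1056]) cube([908, 238, 176]);


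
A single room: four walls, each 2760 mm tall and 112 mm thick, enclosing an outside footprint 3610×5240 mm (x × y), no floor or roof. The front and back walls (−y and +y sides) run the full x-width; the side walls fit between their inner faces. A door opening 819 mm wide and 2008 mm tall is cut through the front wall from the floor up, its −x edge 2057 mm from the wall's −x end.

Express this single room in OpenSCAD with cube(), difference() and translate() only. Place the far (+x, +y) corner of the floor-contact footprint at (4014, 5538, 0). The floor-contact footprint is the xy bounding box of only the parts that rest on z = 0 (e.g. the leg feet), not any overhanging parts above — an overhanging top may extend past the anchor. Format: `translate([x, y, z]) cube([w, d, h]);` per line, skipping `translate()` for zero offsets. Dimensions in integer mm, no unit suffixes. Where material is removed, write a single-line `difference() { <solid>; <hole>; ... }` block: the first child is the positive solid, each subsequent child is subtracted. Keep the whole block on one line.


difference() { translate([404, 298, 0]) cube([3610, 112, 2760]); translate([2461, 298, 0]) cube([819, 112, 2008]); }
translate([404, 5426, 0]) cube([3610, 112, 2760]);
translate([404, 410, 0]) cube([112, 5016, 2760]);
translate([3902, 410, 0]) cube([112, 5016, 2760]);


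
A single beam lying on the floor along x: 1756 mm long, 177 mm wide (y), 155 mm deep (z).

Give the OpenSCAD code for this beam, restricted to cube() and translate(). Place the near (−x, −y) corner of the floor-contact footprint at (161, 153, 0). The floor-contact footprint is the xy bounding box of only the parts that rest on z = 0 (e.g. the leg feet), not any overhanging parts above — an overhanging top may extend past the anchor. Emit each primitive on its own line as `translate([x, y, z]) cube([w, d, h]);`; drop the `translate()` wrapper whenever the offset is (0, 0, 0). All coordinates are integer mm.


translate([161, 153, 0]) cube([1756, 177, 155]);


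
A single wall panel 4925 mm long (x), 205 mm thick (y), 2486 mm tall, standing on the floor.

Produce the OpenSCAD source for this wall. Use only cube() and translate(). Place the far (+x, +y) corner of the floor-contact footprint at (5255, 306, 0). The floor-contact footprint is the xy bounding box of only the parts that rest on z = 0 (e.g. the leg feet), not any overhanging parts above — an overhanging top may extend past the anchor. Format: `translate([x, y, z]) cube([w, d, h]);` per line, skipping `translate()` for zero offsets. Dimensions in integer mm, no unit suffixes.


translate([330, 101, 0]) cube([4925, 205, 2486]);


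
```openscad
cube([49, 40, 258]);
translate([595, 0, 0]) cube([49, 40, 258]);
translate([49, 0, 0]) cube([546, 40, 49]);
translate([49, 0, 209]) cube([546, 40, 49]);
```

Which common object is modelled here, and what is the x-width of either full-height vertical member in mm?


A picture frame. The border width is 49 mm.

Four thin pieces enclosing a rectangular opening — a picture frame. The two full-height stiles are 258 mm tall; the top rail sits at z = 209 and is 49 mm tall, so the border above the opening is 258 − 209 = 49 mm, matching the stile x-width.


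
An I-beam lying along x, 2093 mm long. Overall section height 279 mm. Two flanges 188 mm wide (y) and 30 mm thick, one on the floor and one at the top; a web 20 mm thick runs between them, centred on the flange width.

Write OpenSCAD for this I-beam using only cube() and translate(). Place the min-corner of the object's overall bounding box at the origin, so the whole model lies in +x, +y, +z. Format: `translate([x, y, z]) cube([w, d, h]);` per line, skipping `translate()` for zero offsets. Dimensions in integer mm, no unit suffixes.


cube([2093, 188, 30]);
translate([0, 84, 30]) cube([2093, 20, 219]);
translate([0, 0, 249]) cube([2093, 188, 30]);


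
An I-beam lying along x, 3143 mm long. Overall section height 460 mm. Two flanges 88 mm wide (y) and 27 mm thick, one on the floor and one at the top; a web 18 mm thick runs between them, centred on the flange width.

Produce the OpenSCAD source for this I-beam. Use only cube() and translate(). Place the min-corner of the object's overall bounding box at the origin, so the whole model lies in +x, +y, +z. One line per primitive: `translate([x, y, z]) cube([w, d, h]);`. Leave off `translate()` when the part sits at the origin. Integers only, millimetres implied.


cube([3143, 88, 27]);
translate([0, 35, 27]) cube([3143, 18, 406]);
translate([0, 0, 433]) cube([3143, 88, 27]);


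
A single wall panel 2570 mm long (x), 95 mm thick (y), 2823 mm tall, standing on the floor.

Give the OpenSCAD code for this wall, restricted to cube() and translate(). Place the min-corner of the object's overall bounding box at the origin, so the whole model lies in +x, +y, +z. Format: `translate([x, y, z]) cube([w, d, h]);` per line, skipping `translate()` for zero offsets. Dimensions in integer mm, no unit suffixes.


cube([2570, 95, 2823]);


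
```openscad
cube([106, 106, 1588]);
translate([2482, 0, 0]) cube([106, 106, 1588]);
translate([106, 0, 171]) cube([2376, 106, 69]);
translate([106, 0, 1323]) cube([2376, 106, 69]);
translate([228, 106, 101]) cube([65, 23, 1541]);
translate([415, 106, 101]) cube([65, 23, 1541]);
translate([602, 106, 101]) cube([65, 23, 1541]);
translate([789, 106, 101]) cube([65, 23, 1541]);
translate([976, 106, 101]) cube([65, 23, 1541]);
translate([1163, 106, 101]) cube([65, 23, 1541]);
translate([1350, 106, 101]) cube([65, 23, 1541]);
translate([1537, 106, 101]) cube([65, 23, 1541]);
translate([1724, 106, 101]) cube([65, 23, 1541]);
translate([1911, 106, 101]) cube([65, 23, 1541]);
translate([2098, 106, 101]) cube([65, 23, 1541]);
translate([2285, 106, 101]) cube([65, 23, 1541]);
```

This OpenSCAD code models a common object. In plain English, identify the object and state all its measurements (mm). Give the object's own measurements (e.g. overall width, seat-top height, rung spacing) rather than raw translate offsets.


A fence section. Two 106×106 mm posts, 1588 mm tall, stand on the floor with a clear span of 2376 mm between their inner faces. Two horizontal rails of 106×69 mm section span the gap between the posts with their undersides at z = 171 mm and z = 1323 mm, flush with the posts' −y face. 12 pickets, each 65 mm wide, 23 mm thick and 1541 mm tall, are fixed to the +y face of the rails with their bottoms at z = 101 mm, spaced across the span with a 122 mm gap after the −x post and between neighbouring pickets, with 132 mm left before the +x post.


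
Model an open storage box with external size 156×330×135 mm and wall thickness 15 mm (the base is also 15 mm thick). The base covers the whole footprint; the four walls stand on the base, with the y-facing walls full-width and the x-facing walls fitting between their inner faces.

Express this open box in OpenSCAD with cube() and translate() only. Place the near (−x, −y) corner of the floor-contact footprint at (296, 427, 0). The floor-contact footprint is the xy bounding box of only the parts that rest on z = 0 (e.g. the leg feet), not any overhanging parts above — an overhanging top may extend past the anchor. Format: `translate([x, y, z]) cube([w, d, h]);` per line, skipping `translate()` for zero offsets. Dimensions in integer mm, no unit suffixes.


translate([296, 427, 0]) cube([156, 330, 15]);
translate([296, 427, 15]) cube([156, 15, 120]);
translate([296, 742, 15]) cube([156, 15, 120]);
translate([296, 442, 15]) cube([15, 300, 120]);
translate([437, 442, 15]) cube([15, 300, 120]);


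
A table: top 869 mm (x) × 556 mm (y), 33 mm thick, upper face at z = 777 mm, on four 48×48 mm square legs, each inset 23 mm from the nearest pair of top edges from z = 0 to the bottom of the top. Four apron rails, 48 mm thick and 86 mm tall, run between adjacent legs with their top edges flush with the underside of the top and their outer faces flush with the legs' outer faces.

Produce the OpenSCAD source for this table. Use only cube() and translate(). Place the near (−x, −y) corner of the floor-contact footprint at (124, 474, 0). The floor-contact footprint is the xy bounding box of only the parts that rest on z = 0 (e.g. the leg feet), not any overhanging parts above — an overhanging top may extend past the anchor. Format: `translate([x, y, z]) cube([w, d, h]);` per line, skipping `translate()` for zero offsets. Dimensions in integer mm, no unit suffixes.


translate([101, 451, 744]) cube([869, 556, 33]);
translate([124, 474, 0]) cube([48, 48, 744]);
translate([899, 474, 0]) cube([48, 48, 744]);
translate([124, 936, 0]) cube([48, 48, 744]);
translate([899, 936, 0]) cube([48, 48, 744]);
translate([172, 474, 658]) cube([727, 48, 86]);
translate([172, 936, 658]) cube([727, 48, 86]);
translate([124, 522, 658]) cube([48, 414, 86]);
translate([899, 522, 658]) cube([48, 414, 86]);


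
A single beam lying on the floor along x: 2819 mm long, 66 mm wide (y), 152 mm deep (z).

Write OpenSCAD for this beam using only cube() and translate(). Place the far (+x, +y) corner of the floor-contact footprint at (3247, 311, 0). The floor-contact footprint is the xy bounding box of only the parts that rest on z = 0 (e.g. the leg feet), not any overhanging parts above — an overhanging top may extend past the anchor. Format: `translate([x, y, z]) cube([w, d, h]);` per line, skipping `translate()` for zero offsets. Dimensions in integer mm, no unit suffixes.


translate([428, 245, 0]) cube([2819, 66, 152]);


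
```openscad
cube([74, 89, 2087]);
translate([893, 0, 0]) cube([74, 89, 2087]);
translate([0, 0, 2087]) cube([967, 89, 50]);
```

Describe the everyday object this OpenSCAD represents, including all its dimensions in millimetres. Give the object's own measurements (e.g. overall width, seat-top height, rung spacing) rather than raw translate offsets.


A door frame. The clear opening is 819 mm wide and 2087 mm high. Two 74 mm wide jambs, 89 mm deep, stand either side of the opening from the floor to the top of the opening. A 50 mm thick head sits across the top of both jambs, spanning the full outside width of the frame.


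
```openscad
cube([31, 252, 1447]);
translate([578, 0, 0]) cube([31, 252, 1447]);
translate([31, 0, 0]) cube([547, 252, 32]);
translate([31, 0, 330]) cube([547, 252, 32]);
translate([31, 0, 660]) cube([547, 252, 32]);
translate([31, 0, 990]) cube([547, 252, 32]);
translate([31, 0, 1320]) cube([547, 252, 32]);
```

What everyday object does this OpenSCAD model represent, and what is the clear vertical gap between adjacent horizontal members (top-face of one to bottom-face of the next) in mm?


A bookshelf. The clear shelf gap is 298 mm.

Two tall side panels with 5 horizontal boards between them — a bookshelf. The first two shelf undersides are at z = 0 and z = 330; with shelf thickness 32, the clear gap is 330 − 0 − 32 = 298 mm.


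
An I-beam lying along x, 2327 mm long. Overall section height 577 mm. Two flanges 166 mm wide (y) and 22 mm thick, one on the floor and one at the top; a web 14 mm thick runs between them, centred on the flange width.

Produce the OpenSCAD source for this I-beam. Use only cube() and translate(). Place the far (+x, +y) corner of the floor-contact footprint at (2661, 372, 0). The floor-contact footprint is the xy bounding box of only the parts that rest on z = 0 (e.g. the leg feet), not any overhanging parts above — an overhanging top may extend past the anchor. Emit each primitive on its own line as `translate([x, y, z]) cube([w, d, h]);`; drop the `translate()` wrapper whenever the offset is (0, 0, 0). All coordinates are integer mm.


translate([334, 206, 0]) cube([2327, 166, 22]);
translate([334, 282, 22]) cube([2327, 14, 533]);
translate([334, 206, 555]) cube([2327, 166, 22]);


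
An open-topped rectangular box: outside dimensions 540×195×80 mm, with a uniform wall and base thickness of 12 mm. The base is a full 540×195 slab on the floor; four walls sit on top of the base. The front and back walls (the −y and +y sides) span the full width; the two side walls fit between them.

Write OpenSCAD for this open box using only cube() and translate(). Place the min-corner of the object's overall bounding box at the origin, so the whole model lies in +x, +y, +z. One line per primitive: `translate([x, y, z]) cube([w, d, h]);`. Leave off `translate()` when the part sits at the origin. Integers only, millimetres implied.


cube([540, 195, 12]);
translate([0, 0, 12]) cube([540, 12, 68]);
translate([0, 183, 12]) cube([540, 12, 68]);
translate([0, 12, 12]) cube([12, 171, 68]);
translate([528, 12, 12]) cube([12, 171, 68]);


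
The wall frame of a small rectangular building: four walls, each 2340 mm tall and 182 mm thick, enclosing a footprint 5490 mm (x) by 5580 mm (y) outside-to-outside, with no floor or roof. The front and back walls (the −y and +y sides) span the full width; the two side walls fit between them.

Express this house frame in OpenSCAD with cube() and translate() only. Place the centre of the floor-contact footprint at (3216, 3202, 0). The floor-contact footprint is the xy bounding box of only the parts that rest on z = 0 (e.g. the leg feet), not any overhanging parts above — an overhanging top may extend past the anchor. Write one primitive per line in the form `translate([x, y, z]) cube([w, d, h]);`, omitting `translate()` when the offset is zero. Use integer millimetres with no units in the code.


translate([471, 412, 0]) cube([5490, 182, 2340]);
translate([471, 5810, 0]) cube([5490, 182, 2340]);
translate([471, 594, 0]) cube([182, 5216, 2340]);
translate([5779, 594, 0]) cube([182, 5216, 2340]);


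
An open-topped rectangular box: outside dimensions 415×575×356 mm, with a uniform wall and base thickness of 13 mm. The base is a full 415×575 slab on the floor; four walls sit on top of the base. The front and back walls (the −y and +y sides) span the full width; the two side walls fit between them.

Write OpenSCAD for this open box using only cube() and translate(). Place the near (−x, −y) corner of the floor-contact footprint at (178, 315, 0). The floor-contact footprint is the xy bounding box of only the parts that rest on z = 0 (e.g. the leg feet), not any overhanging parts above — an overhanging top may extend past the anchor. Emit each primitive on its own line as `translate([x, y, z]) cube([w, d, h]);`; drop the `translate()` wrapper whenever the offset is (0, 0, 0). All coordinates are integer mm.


translate([178, 315, 0]) cube([415, 575, 13]);
translate([178, 315, 13]) cube([415, 13, 343]);
translate([178, 877, 13]) cube([415, 13, 343]);
translate([178, 328, 13]) cube([13, 549, 343]);
translate([580, 328, 13]) cube([13, 549, 343]);


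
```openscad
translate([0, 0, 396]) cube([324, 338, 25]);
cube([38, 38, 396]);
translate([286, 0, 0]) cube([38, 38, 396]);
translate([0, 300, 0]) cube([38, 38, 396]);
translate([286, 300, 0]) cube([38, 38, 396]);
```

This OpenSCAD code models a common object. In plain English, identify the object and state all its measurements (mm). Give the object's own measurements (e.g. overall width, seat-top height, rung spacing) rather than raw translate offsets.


A simple wooden stool: a rectangular seat 324 mm (x) by 338 mm (y), 25 mm thick, top face at z = 421 mm, on four square legs, each 38×38 mm in cross-section. The legs rest on z = 0, each flush with a corner of the seat.


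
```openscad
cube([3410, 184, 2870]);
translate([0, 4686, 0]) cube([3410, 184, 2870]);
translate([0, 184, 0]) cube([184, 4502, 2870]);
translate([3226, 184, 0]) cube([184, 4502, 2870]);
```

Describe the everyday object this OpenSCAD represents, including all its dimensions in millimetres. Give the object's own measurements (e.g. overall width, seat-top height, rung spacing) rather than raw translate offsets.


The wall frame of a small rectangular building: four walls, each 2870 mm tall and 184 mm thick, enclosing a footprint 3410 mm (x) by 4870 mm (y) outside-to-outside, with no floor or roof. The front and back walls (the −y and +y sides) span the full width; the two side walls fit between them.


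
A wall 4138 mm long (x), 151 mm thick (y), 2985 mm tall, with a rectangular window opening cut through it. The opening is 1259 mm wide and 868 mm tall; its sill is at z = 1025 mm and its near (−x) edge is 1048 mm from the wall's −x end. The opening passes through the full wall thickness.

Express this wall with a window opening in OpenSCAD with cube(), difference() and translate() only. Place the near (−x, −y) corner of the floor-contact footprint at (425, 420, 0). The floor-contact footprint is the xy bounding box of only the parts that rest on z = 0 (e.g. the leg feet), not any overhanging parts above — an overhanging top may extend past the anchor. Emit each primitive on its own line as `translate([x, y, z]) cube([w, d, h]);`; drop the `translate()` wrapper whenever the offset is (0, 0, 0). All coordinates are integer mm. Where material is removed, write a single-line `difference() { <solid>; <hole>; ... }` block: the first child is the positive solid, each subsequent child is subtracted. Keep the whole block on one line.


difference() { translate([425, 420, 0]) cube([4138, 151, 2985]); translate([1473, 420, 1025]) cube([1259, 151, 868]); }


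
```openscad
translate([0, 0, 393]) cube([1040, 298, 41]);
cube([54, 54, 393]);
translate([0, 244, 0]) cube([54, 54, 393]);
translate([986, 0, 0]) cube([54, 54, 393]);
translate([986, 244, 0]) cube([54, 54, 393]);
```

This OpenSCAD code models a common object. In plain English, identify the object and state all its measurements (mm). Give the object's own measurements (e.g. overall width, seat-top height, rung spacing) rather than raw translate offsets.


A long wooden bench with a 1040 mm (x) × 298 mm (y) seat, 41 mm thick, its top surface 434 mm above the floor. Four 54 mm square legs at the seat corners, flush with the edges, run from z = 0 to the seat underside.


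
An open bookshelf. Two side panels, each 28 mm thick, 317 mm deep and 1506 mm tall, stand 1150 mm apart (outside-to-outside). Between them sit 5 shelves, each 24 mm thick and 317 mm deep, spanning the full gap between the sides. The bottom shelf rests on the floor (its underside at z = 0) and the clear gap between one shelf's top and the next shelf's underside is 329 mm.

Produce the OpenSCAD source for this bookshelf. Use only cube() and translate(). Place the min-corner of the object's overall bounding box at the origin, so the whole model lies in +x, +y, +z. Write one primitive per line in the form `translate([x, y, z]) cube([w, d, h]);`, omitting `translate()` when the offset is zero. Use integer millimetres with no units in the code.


cube([28, 317, 1506]);
translate([1122, 0, 0]) cube([28, 317, 1506]);
translate([28, 0, 0]) cube([1094, 317, 24]);
translate([28, 0, 353]) cube([1094, 317, 24]);
translate([28, 0, 706]) cube([1094, 317, 24]);
translate([28, 0, 1059]) cube([1094, 317, 24]);
translate([28, 0, 1412]) cube([1094, 317, 24]);


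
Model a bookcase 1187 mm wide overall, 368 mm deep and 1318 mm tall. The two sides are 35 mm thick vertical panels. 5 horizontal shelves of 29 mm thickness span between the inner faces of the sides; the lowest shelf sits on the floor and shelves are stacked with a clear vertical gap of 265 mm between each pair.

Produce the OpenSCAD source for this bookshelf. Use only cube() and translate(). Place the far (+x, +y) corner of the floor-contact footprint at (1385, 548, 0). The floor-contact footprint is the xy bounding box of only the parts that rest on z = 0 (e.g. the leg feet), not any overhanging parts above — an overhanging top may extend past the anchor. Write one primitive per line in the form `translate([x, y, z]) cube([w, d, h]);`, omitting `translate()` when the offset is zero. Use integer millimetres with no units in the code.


translate([198, 180, 0]) cube([35, 368, 1318]);
translate([1350, 180, 0]) cube([35, 368, 1318]);
translate([233, 180, 0]) cube([1117, 368, 29]);
translate([233, 180, 294]) cube([1117, 368, 29]);
translate([233, 180, 588]) cube([1117, 368, 29]);
translate([233, 180, 882]) cube([1117, 368, 29]);
translate([233, 180, 1176]) cube([1117, 368, 29]);


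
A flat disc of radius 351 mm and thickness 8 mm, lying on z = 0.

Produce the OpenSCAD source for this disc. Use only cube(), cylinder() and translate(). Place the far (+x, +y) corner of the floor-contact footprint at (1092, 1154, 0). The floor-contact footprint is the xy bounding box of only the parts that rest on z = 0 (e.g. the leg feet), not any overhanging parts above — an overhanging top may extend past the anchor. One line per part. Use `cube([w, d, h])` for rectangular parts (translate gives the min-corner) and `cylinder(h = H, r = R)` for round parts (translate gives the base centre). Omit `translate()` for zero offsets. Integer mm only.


translate([741, 803, 0]) cylinder(h = 8, r = 351);


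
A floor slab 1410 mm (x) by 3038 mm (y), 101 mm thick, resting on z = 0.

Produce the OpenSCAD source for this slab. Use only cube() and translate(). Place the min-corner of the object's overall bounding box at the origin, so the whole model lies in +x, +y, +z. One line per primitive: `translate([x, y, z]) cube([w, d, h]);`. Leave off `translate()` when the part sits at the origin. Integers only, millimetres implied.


cube([1410, 3038, 101]);


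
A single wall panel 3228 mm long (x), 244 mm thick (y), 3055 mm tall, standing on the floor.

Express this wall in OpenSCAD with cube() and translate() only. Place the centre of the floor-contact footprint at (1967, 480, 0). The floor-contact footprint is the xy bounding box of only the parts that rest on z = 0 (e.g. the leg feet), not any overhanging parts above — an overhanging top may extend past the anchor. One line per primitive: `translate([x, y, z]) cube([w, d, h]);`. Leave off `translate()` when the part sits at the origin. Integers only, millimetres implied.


translate([353, 358, 0]) cube([3228, 244, 3055]);


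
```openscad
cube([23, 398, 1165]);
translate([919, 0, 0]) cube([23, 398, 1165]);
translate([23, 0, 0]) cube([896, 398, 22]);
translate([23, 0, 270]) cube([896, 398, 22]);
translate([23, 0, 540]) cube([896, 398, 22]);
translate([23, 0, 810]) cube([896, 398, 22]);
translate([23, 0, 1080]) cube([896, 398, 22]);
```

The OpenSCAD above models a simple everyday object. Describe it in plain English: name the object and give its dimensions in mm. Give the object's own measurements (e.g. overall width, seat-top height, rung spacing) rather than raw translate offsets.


An open bookshelf. Two side panels, each 23 mm thick, 398 mm deep and 1165 mm tall, stand 942 mm apart (outside-to-outside). Between them sit 5 shelves, each 22 mm thick and 398 mm deep, spanning the full gap between the sides. The bottom shelf rests on the floor (its underside at z = 0) and the clear gap between one shelf's top and the next shelf's underside is 248 mm.


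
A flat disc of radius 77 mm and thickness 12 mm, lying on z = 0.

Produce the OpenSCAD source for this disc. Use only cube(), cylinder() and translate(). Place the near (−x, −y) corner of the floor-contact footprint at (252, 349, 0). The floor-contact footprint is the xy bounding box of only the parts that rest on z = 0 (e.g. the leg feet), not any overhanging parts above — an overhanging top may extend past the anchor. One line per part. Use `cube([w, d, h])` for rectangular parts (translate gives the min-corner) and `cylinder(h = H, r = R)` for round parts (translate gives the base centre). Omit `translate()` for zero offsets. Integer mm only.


translate([329, 426, 0]) cylinder(h = 12, r = 77);


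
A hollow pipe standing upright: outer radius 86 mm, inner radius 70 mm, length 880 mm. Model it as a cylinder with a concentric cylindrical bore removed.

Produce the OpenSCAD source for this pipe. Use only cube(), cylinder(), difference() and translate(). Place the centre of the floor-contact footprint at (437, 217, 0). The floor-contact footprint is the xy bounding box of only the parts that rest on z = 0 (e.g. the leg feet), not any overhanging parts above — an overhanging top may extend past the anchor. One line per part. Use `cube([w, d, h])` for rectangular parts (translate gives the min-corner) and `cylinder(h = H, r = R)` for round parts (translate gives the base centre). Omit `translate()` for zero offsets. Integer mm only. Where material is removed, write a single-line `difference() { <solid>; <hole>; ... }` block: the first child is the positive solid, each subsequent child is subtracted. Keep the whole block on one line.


difference() { translate([437, 217, 0]) cylinder(h = 880, r = 86); translate([437, 217, 0]) cylinder(h = 880, r = 70); }


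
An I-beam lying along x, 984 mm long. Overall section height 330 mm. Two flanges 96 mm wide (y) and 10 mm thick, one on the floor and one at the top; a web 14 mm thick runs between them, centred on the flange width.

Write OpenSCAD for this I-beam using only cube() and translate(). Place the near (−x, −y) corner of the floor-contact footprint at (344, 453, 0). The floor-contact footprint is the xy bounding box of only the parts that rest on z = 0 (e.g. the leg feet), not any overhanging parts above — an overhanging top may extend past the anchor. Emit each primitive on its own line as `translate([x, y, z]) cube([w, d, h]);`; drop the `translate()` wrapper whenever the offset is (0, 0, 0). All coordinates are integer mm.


translate([344, 453, 0]) cube([984, 96, 10]);
translate([344, 494, 10]) cube([984, 14, 310]);
translate([344, 453, 320]) cube([984, 96, 10]);
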